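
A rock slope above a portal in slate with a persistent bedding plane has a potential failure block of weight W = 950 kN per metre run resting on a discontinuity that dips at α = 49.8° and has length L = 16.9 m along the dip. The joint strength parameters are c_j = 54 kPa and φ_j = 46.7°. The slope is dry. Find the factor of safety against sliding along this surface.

FS = 2.15

Resolving the block weight along and normal to the plane and applying the Mohr–Coulomb strength on the joint:
N' = W cosα = 950·cos49.8° = 613.2 kN/m
Driving force T = W sinα = 950·sin49.8° = 725.6 kN/m
Resisting force R = c_j·L + N'·tanφ_j = 54·16.9 + 613.2·tan46.7° = 912.6 + 650.7 = 1563.3 kN/m
FS = R / T = 1563.3 / 725.6 = 2.154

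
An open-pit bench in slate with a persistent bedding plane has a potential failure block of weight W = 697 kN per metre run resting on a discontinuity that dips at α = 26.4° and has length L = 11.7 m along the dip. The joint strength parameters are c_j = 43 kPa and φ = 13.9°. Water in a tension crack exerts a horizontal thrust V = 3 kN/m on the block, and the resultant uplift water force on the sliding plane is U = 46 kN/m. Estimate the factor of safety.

Resolving the block weight along and normal to the plane and applying the Mohr–Coulomb strength on the joint:
N' = W cosα − U − V sinα = 697·cos26.4° − 46 − 3·sin26.4° = 577.0 kN/m
Driving force T = W sinα + V cosα = 697·sin26.4° + 3·cos26.4° = 312.6 kN/m
Resisting force R = c_j·L + N'·tanφ = 43·11.7 + 577.0·tan13.9° = 503.1 + 142.8 = 645.9 kN/m
FS = R / T = 645.9 / 312.6 = 2.066

FS = 2.07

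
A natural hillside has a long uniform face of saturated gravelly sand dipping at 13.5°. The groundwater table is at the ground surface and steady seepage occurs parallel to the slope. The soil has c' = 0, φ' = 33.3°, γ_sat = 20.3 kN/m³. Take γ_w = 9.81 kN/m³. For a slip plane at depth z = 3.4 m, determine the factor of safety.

With seepage parallel to the slope and the water table at the surface, the effective normal stress on the slip plane uses the buoyant unit weight γ' = γ_sat − γ_w while the driving shear stress uses γ_sat:
FS = [c' + γ' z cos²β tanφ'] / [γ_sat z sinβ cosβ]
(For c' = 0 this reduces to FS = (γ'/γ_sat)·tanφ'/tanβ.)
γ' = 20.3 − 9.81 = 10.49 kN/m³
Numerator = 0.0 + 10.49·3.4·cos²13.5°·tan33.3° = 0.0 + 10.49·3.4·0.9455·0.6569 = 22.151 kPa
Denominator = 20.3·3.4·sin13.5°·cos13.5° = 20.3·3.4·0.2334·0.9724 = 15.667 kPa
FS = 22.151 / 15.667 = 1.414

FS = 1.41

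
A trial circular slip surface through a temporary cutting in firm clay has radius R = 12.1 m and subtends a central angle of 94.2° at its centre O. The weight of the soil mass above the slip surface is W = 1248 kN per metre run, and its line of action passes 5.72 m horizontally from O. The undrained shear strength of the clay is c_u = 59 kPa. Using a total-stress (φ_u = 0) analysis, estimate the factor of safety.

FS = 1.99

Taking moments about the centre O, the resisting moment is provided by the undrained shear strength acting along the arc:
Arc length L_a = R·θ = 12.1·(94.2°·π/180) = 12.1·1.6441 = 19.89 m
M_R = c_u·L_a·R = 59·19.89·12.1 = 14202.0 kN·m/m
M_D = W·d = 1248·5.72 = 7138.6 kN·m/m
FS = M_R / M_D = 14202.0 / 7138.6 = 1.989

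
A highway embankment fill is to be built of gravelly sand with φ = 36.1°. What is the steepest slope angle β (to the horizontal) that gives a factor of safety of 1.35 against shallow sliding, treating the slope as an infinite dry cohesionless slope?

For an infinite dry cohesionless slope FS = tanφ/tanβ, so tanβ = tanφ / FS.
tanβ = tan36.1° / 1.35 = 0.7292 / 1.35 = 0.5402
β = arctan(0.5402) = 28.38°

β = 28.4°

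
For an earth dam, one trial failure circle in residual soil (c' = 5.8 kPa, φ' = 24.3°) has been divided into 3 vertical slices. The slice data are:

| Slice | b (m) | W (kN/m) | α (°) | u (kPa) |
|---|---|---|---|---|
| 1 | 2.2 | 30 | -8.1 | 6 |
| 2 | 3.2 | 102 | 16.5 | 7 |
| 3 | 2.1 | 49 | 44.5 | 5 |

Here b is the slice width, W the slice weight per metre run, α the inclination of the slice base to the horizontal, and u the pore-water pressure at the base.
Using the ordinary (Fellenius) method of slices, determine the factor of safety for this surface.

FS = 1.68

Ordinary method of slices: FS = Σ[c'·Δl_i + (W_i cosα_i − u_i·Δl_i)·tanφ'] / Σ W_i sinα_i, with Δl_i = b_i / cosα_i.
Slice 1: Δl = 2.2/cos(-8.1°) = 2.222 m; N'_1 = 30·cos(-8.1°) − 6·2.222 = 16.4; c'Δl = 12.89; W sinα = -4.2
Slice 2: Δl = 3.2/cos16.5° = 3.337 m; N'_2 = 102·cos16.5° − 7·3.337 = 74.4; c'Δl = 19.36; W sinα = 29.0
Slice 3: Δl = 2.1/cos44.5° = 2.944 m; N'_3 = 49·cos44.5° − 5·2.944 = 20.2; c'Δl = 17.08; W sinα = 34.3
Σc'Δl = 49.3 kN/m; ΣN' = 111.0 kN/m; ΣW sinα = 59.1 kN/m
Resisting = 49.3 + 111.0·tan24.3° = 49.3 + 50.1 = 99.5 kN/m
FS = 99.5 / 59.1 = 1.683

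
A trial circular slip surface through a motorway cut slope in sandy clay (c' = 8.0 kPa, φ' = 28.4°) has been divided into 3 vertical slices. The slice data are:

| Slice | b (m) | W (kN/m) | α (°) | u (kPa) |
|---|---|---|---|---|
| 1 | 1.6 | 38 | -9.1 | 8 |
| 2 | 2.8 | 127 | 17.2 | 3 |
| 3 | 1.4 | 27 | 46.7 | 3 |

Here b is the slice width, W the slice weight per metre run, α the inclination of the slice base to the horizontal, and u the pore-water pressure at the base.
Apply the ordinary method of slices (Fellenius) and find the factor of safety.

Ordinary method of slices: FS = Σ[c'·Δl_i + (W_i cosα_i − u_i·Δl_i)·tanφ'] / Σ W_i sinα_i, with Δl_i = b_i / cosα_i.
Slice 1: Δl = 1.6/cos(-9.1°) = 1.620 m; N'_1 = 38·cos(-9.1°) − 8·1.620 = 24.6; c'Δl = 12.96; W sinα = -6.0
Slice 2: Δl = 2.8/cos17.2° = 2.931 m; N'_2 = 127·cos17.2° − 3·2.931 = 112.5; c'Δl = 23.45; W sinα = 37.6
Slice 3: Δl = 1.4/cos46.7° = 2.041 m; N'_3 = 27·cos46.7° − 3·2.041 = 12.4; c'Δl = 16.33; W sinα = 19.6
Σc'Δl = 52.7 kN/m; ΣN' = 149.5 kN/m; ΣW sinα = 51.2 kN/m
Resisting = 52.7 + 149.5·tan28.4° = 52.7 + 80.8 = 133.6 kN/m
FS = 133.6 / 51.2 = 2.609

FS = 2.61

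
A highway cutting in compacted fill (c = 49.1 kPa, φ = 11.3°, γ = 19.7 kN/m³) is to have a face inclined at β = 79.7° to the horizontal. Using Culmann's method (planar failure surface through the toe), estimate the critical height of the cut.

H_c = 15.22 m

Culmann's analysis gives the critical failure plane at α_cr = (β + φ)/2 = (79.7 + 11.3)/2 = 45.5°, and the critical height
H_c = (4c/γ) · sinβ cosφ / [1 − cos(β − φ)]
    = (4·49.1/19.7) · sin79.7°·cos11.3° / [1 − cos(68.4°)]
    = 9.970 · 0.9839·0.9806 / [1 − 0.3681]
    = 9.970 · 0.9648 / 0.6319
    = 15.22 m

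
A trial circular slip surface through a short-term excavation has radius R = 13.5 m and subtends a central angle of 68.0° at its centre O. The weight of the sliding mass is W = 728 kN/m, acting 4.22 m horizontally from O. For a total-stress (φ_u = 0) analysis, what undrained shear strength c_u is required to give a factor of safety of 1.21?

FS = c_u·L_a·R / (W·d), so c_u = FS·W·d / (L_a·R).
Arc length L_a = R·θ = 13.5·(68.0°·π/180) = 13.5·1.1868 = 16.02 m
c_u = 1.21·728·4.22 / (16.02·13.5) = 3717.3 / 216.30 = 17.19 kPa

c_u = 17.2 kPa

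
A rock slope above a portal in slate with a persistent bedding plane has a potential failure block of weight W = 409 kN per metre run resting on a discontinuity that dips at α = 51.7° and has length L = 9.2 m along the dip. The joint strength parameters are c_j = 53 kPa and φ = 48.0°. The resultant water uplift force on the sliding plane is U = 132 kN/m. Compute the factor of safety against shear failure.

FS = 1.94

Resolving the block weight along and normal to the plane and applying the Mohr–Coulomb strength on the joint:
N' = W cosα − U = 409·cos51.7° − 132 = 121.5 kN/m
Driving force T = W sinα = 409·sin51.7° = 321.0 kN/m
Resisting force R = c_j·L + N'·tanφ = 53·9.2 + 121.5·tan48.0° = 487.6 + 134.9 = 622.5 kN/m
FS = R / T = 622.5 / 321.0 = 1.939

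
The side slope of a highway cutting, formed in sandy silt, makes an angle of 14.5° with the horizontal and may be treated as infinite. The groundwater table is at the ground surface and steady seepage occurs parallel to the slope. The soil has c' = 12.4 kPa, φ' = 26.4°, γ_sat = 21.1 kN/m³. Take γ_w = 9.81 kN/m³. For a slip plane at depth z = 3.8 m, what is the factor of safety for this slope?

FS = 1.67

With seepage parallel to the slope and the water table at the surface, the effective normal stress on the slip plane uses the buoyant unit weight γ' = γ_sat − γ_w while the driving shear stress uses γ_sat:
FS = [c' + γ' z cos²β tanφ'] / [γ_sat z sinβ cosβ]
γ' = 21.1 − 9.81 = 11.29 kN/m³
Numerator = 12.4 + 11.29·3.8·cos²14.5°·tan26.4° = 12.4 + 11.29·3.8·0.9373·0.4964 = 32.362 kPa
Denominator = 21.1·3.8·sin14.5°·cos14.5° = 21.1·3.8·0.2504·0.9681 = 19.436 kPa
FS = 32.362 / 19.436 = 1.665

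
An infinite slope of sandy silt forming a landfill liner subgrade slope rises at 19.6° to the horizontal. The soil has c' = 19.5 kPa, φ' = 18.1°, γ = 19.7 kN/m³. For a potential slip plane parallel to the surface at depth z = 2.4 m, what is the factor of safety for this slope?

FS = 2.22

For an infinite slope with a slip plane parallel to the surface (no pore pressure): FS = [c' + γz cos²β tanφ'] / [γz sinβ cosβ].
γz = 19.7·2.4 = 47.28 kN/m²
Numerator = 19.5 + 47.28·cos²19.6°·tan18.1° = 19.5 + 47.28·0.8875·0.3269 = 33.215 kPa
Denominator = 47.28·sin19.6°·cos19.6° = 47.28·0.3355·0.9421 = 14.941 kPa
FS = 33.215 / 14.941 = 2.223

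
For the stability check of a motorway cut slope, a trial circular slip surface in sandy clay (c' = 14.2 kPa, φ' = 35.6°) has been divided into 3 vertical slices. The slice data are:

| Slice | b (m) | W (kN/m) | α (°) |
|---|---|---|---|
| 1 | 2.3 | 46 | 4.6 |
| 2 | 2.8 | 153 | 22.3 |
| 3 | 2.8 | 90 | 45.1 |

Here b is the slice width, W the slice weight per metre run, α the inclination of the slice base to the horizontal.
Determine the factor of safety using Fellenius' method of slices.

Ordinary method of slices: FS = Σ[c'·Δl_i + (W_i cosα_i)·tanφ'] / Σ W_i sinα_i, with Δl_i = b_i / cosα_i.
Slice 1: Δl = 2.3/cos4.6° = 2.307 m; N'_1 = 46·cos4.6° = 45.9; c'Δl = 32.77; W sinα = 3.7
Slice 2: Δl = 2.8/cos22.3° = 3.026 m; N'_2 = 153·cos22.3° = 141.6; c'Δl = 42.97; W sinα = 58.1
Slice 3: Δl = 2.8/cos45.1° = 3.967 m; N'_3 = 90·cos45.1° = 63.5; c'Δl = 56.33; W sinα = 63.8
Σc'Δl = 132.1 kN/m; ΣN' = 250.9 kN/m; ΣW sinα = 125.5 kN/m
Resisting = 132.1 + 250.9·tan35.6° = 132.1 + 179.7 = 311.7 kN/m
FS = 311.7 / 125.5 = 2.484

FS = 2.48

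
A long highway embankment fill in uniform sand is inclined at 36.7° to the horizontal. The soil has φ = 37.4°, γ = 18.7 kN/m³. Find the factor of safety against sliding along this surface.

For a dry cohesionless infinite slope the factor of safety is FS = tanφ / tanβ.
FS = tan37.4° / tan36.7° = 0.7646 / 0.7454 = 1.026

FS = 1.03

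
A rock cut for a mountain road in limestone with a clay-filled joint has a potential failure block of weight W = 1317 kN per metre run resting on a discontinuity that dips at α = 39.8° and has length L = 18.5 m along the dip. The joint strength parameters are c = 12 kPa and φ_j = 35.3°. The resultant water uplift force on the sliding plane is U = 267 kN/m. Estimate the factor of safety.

FS = 0.89

Resolving the block weight along and normal to the plane and applying the Mohr–Coulomb strength on the joint:
N' = W cosα − U = 1317·cos39.8° − 267 = 744.8 kN/m
Driving force T = W sinα = 1317·sin39.8° = 843.0 kN/m
Resisting force R = c·L + N'·tanφ_j = 12·18.5 + 744.8·tan35.3° = 222.0 + 527.4 = 749.4 kN/m
FS = R / T = 749.4 / 843.0 = 0.889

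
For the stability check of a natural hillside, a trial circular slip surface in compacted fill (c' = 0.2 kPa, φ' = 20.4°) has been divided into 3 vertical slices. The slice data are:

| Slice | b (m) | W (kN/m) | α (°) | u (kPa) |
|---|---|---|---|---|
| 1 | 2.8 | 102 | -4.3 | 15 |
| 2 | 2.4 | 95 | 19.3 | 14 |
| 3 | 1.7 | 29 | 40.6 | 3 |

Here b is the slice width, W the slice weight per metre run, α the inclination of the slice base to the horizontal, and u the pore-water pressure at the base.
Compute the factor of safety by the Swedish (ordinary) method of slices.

FS = 1.16

Ordinary method of slices: FS = Σ[c'·Δl_i + (W_i cosα_i − u_i·Δl_i)·tanφ'] / Σ W_i sinα_i, with Δl_i = b_i / cosα_i.
Slice 1: Δl = 2.8/cos(-4.3°) = 2.808 m; N'_1 = 102·cos(-4.3°) − 15·2.808 = 59.6; c'Δl = 0.56; W sinα = -7.6
Slice 2: Δl = 2.4/cos19.3° = 2.543 m; N'_2 = 95·cos19.3° − 14·2.543 = 54.1; c'Δl = 0.51; W sinα = 31.4
Slice 3: Δl = 1.7/cos40.6° = 2.239 m; N'_3 = 29·cos40.6° − 3·2.239 = 15.3; c'Δl = 0.45; W sinα = 18.9
Σc'Δl = 1.5 kN/m; ΣN' = 129.0 kN/m; ΣW sinα = 42.6 kN/m
Resisting = 1.5 + 129.0·tan20.4° = 1.5 + 48.0 = 49.5 kN/m
FS = 49.5 / 42.6 = 1.161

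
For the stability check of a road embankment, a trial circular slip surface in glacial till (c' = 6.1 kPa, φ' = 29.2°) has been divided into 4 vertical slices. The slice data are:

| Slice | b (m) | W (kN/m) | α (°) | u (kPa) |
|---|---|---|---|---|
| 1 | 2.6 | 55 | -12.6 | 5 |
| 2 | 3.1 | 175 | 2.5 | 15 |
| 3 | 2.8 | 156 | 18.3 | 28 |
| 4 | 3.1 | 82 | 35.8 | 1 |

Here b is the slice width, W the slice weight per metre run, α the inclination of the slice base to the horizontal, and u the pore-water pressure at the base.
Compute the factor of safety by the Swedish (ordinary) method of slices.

FS = 2.62

Ordinary method of slices: FS = Σ[c'·Δl_i + (W_i cosα_i − u_i·Δl_i)·tanφ'] / Σ W_i sinα_i, with Δl_i = b_i / cosα_i.
Slice 1: Δl = 2.6/cos(-12.6°) = 2.664 m; N'_1 = 55·cos(-12.6°) − 5·2.664 = 40.4; c'Δl = 16.25; W sinα = -12.0
Slice 2: Δl = 3.1/cos2.5° = 3.103 m; N'_2 = 175·cos2.5° − 15·3.103 = 128.3; c'Δl = 18.93; W sinα = 7.6
Slice 3: Δl = 2.8/cos18.3° = 2.949 m; N'_3 = 156·cos18.3° − 28·2.949 = 65.5; c'Δl = 17.99; W sinα = 49.0
Slice 4: Δl = 3.1/cos35.8° = 3.822 m; N'_4 = 82·cos35.8° − 1·3.822 = 62.7; c'Δl = 23.32; W sinα = 48.0
Σc'Δl = 76.5 kN/m; ΣN' = 296.9 kN/m; ΣW sinα = 92.6 kN/m
Resisting = 76.5 + 296.9·tan29.2° = 76.5 + 165.9 = 242.4 kN/m
FS = 242.4 / 92.6 = 2.618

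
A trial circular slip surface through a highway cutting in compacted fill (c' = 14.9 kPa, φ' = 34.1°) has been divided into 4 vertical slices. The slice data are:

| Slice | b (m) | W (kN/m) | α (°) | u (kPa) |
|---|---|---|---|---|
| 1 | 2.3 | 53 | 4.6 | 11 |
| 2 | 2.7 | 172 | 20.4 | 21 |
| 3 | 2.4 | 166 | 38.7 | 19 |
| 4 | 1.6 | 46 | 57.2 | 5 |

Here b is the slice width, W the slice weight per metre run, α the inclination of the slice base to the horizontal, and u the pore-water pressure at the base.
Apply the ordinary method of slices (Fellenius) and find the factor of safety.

FS = 1.49

Ordinary method of slices: FS = Σ[c'·Δl_i + (W_i cosα_i − u_i·Δl_i)·tanφ'] / Σ W_i sinα_i, with Δl_i = b_i / cosα_i.
Slice 1: Δl = 2.3/cos4.6° = 2.307 m; N'_1 = 53·cos4.6° − 11·2.307 = 27.4; c'Δl = 34.38; W sinα = 4.3
Slice 2: Δl = 2.7/cos20.4° = 2.881 m; N'_2 = 172·cos20.4° − 21·2.881 = 100.7; c'Δl = 42.92; W sinα = 60.0
Slice 3: Δl = 2.4/cos38.7° = 3.075 m; N'_3 = 166·cos38.7° − 19·3.075 = 71.1; c'Δl = 45.82; W sinα = 103.8
Slice 4: Δl = 1.6/cos57.2° = 2.954 m; N'_4 = 46·cos57.2° − 5·2.954 = 10.2; c'Δl = 44.01; W sinα = 38.7
Σc'Δl = 167.1 kN/m; ΣN' = 209.4 kN/m; ΣW sinα = 206.7 kN/m
Resisting = 167.1 + 209.4·tan34.1° = 167.1 + 141.8 = 308.9 kN/m
FS = 308.9 / 206.7 = 1.495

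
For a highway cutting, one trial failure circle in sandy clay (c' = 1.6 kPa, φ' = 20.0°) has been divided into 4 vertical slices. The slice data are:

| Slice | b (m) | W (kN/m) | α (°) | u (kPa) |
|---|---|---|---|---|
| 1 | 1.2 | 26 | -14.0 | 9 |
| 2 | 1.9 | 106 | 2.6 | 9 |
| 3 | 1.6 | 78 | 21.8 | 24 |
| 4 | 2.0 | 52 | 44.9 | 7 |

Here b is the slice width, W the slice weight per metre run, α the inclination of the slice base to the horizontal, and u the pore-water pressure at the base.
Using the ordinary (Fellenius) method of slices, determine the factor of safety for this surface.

FS = 1.05

Ordinary method of slices: FS = Σ[c'·Δl_i + (W_i cosα_i − u_i·Δl_i)·tanφ'] / Σ W_i sinα_i, with Δl_i = b_i / cosα_i.
Slice 1: Δl = 1.2/cos(-14.0°) = 1.237 m; N'_1 = 26·cos(-14.0°) − 9·1.237 = 14.1; c'Δl = 1.98; W sinα = -6.3
Slice 2: Δl = 1.9/cos2.6° = 1.902 m; N'_2 = 106·cos2.6° − 9·1.902 = 88.8; c'Δl = 3.04; W sinα = 4.8
Slice 3: Δl = 1.6/cos21.8° = 1.723 m; N'_3 = 78·cos21.8° − 24·1.723 = 31.1; c'Δl = 2.76; W sinα = 29.0
Slice 4: Δl = 2.0/cos44.9° = 2.824 m; N'_4 = 52·cos44.9° − 7·2.824 = 17.1; c'Δl = 4.52; W sinα = 36.7
Σc'Δl = 12.3 kN/m; ΣN' = 151.0 kN/m; ΣW sinα = 64.2 kN/m
Resisting = 12.3 + 151.0·tan20.0° = 12.3 + 55.0 = 67.3 kN/m
FS = 67.3 / 64.2 = 1.048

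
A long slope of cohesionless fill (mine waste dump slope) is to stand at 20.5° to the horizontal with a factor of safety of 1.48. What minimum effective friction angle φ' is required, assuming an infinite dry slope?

FS = tanφ'/tanβ ⇒ tanφ' = FS · tanβ = 1.48 · tan20.5° = 0.5533
φ' = arctan(0.5533) = 28.96°

φ' = 29.0°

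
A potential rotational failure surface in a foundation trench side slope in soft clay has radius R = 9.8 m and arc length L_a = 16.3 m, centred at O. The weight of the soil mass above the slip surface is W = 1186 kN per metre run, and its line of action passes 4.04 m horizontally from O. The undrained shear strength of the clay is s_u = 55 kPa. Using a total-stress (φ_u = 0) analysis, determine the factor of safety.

FS = 1.83

Taking moments about the centre O, the resisting moment is provided by the undrained shear strength acting along the arc:
M_R = s_u·L_a·R = 55·16.30·9.8 = 8785.7 kN·m/m
M_D = W·d = 1186·4.04 = 4791.4 kN·m/m
FS = M_R / M_D = 8785.7 / 4791.4 = 1.834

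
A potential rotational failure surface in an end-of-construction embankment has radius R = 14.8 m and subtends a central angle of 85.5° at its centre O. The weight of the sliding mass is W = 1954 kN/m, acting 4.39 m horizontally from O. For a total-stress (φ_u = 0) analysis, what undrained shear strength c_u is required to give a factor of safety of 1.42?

FS = c_u·L_a·R / (W·d), so c_u = FS·W·d / (L_a·R).
Arc length L_a = R·θ = 14.8·(85.5°·π/180) = 14.8·1.4923 = 22.09 m
c_u = 1.42·1954·4.39 / (22.09·14.8) = 12180.8 / 326.86 = 37.27 kPa

c_u = 37.3 kPa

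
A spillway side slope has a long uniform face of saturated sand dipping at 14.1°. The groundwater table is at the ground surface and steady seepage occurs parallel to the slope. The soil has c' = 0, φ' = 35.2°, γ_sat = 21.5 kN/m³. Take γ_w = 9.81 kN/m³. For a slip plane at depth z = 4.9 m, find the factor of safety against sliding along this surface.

FS = 1.53

With seepage parallel to the slope and the water table at the surface, the effective normal stress on the slip plane uses the buoyant unit weight γ' = γ_sat − γ_w while the driving shear stress uses γ_sat:
FS = [c' + γ' z cos²β tanφ'] / [γ_sat z sinβ cosβ]
(For c' = 0 this reduces to FS = (γ'/γ_sat)·tanφ'/tanβ.)
γ' = 21.5 − 9.81 = 11.69 kN/m³
Numerator = 0.0 + 11.69·4.9·cos²14.1°·tan35.2° = 0.0 + 11.69·4.9·0.9407·0.7054 = 38.009 kPa
Denominator = 21.5·4.9·sin14.1°·cos14.1° = 21.5·4.9·0.2436·0.9699 = 24.892 kPa
FS = 38.009 / 24.892 = 1.527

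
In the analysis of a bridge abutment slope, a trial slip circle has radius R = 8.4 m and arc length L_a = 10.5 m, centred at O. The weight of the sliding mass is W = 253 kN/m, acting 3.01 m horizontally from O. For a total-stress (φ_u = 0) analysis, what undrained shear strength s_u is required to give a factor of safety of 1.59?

FS = s_u·L_a·R / (W·d), so s_u = FS·W·d / (L_a·R).
s_u = 1.59·253·3.01 / (10.50·8.4) = 1210.8 / 88.20 = 13.73 kPa

s_u = 13.7 kPa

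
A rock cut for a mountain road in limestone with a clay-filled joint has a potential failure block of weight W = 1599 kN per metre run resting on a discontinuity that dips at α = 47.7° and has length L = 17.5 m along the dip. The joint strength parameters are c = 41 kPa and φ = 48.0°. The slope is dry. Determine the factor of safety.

FS = 1.62

Resolving the block weight along and normal to the plane and applying the Mohr–Coulomb strength on the joint:
N' = W cosα = 1599·cos47.7° = 1076.1 kN/m
Driving force T = W sinα = 1599·sin47.7° = 1182.7 kN/m
Resisting force R = c·L + N'·tanφ = 41·17.5 + 1076.1·tan48.0° = 717.5 + 1195.2 = 1912.7 kN/m
FS = R / T = 1912.7 / 1182.7 = 1.617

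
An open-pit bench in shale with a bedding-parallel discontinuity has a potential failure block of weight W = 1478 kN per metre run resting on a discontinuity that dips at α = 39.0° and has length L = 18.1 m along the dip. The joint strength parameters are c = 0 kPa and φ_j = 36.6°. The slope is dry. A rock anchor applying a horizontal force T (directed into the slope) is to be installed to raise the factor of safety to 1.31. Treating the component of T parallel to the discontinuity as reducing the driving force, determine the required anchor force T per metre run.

T = 246 kN/m

Resolving forces along and normal to the sliding plane, with the horizontal anchor force T adding T·sinα to the effective normal force and T·cosα acting up the plane against the driving force:
FS = [cL + (W cosα + T sinα) tanφ_j] / [W sinα − T cosα]
Without the anchor: N' = 1148.6 kN/m, driving T_d = 930.1 kN/m, resisting R = 0·18.1 + 1148.6·tan36.6° = 853.0 kN/m, FS = 0.92.
Setting FS = 1.31 and solving for T:
1.31·(930.1 − T cos39.0°) = 853.0 + T sin39.0°·tan36.6°
T·(sin39.0°·tan36.6° + 1.31·cos39.0°) = 1.31·930.1 − 853.0
T·(0.6293·0.7427 + 1.31·0.7771) = 1218.5 − 853.0 = 365.4
T·1.4854 = 365.4
T = 246.0 kN/m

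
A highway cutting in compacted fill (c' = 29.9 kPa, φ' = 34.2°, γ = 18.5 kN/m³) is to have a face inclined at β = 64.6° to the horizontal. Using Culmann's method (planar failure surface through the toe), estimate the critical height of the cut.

Culmann's analysis gives the critical failure plane at α_cr = (β + φ')/2 = (64.6 + 34.2)/2 = 49.4°, and the critical height
H_c = (4c'/γ) · sinβ cosφ' / [1 − cos(β − φ')]
    = (4·29.9/18.5) · sin64.6°·cos34.2° / [1 − cos(30.4°)]
    = 6.465 · 0.9033·0.8271 / [1 − 0.8625]
    = 6.465 · 0.7471 / 0.1375
    = 35.13 m

H_c = 35.13 m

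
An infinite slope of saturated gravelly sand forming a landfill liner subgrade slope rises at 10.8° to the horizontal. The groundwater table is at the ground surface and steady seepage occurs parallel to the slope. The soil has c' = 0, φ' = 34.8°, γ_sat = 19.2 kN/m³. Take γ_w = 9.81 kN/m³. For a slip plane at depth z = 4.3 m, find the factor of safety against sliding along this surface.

FS = 1.78

With seepage parallel to the slope and the water table at the surface, the effective normal stress on the slip plane uses the buoyant unit weight γ' = γ_sat − γ_w while the driving shear stress uses γ_sat:
FS = [c' + γ' z cos²β tanφ'] / [γ_sat z sinβ cosβ]
(For c' = 0 this reduces to FS = (γ'/γ_sat)·tanφ'/tanβ.)
γ' = 19.2 − 9.81 = 9.39 kN/m³
Numerator = 0.0 + 9.39·4.3·cos²10.8°·tan34.8° = 0.0 + 9.39·4.3·0.9649·0.6950 = 27.077 kPa
Denominator = 19.2·4.3·sin10.8°·cos10.8° = 19.2·4.3·0.1874·0.9823 = 15.196 kPa
FS = 27.077 / 15.196 = 1.782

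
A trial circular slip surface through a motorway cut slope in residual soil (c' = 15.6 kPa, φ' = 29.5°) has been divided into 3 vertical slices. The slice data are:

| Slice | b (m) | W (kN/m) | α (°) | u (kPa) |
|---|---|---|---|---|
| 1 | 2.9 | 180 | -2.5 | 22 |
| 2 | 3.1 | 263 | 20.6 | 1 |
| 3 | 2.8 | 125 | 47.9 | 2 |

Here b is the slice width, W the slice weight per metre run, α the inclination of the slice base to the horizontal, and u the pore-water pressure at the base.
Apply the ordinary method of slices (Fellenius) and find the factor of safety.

FS = 2.30

Ordinary method of slices: FS = Σ[c'·Δl_i + (W_i cosα_i − u_i·Δl_i)·tanφ'] / Σ W_i sinα_i, with Δl_i = b_i / cosα_i.
Slice 1: Δl = 2.9/cos(-2.5°) = 2.903 m; N'_1 = 180·cos(-2.5°) − 22·2.903 = 116.0; c'Δl = 45.28; W sinα = -7.9
Slice 2: Δl = 3.1/cos20.6° = 3.312 m; N'_2 = 263·cos20.6° − 1·3.312 = 242.9; c'Δl = 51.66; W sinα = 92.5
Slice 3: Δl = 2.8/cos47.9° = 4.176 m; N'_3 = 125·cos47.9° − 2·4.176 = 75.5; c'Δl = 65.15; W sinα = 92.7
Σc'Δl = 162.1 kN/m; ΣN' = 434.3 kN/m; ΣW sinα = 177.4 kN/m
Resisting = 162.1 + 434.3·tan29.5° = 162.1 + 245.7 = 407.8 kN/m
FS = 407.8 / 177.4 = 2.298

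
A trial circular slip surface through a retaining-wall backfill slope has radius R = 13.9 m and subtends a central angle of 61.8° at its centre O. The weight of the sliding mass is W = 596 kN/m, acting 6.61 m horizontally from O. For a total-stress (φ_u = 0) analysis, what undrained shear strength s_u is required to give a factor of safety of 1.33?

FS = s_u·L_a·R / (W·d), so s_u = FS·W·d / (L_a·R).
Arc length L_a = R·θ = 13.9·(61.8°·π/180) = 13.9·1.0786 = 14.99 m
s_u = 1.33·596·6.61 / (14.99·13.9) = 5239.6 / 208.40 = 25.14 kPa

s_u = 25.1 kPa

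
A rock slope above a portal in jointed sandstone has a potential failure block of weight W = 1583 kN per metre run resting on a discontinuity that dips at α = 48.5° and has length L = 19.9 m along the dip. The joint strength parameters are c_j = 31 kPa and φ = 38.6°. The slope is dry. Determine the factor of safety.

FS = 1.23

Resolving the block weight along and normal to the plane and applying the Mohr–Coulomb strength on the joint:
N' = W cosα = 1583·cos48.5° = 1048.9 kN/m
Driving force T = W sinα = 1583·sin48.5° = 1185.6 kN/m
Resisting force R = c_j·L + N'·tanφ = 31·19.9 + 1048.9·tan38.6° = 616.9 + 837.3 = 1454.2 kN/m
FS = R / T = 1454.2 / 1185.6 = 1.227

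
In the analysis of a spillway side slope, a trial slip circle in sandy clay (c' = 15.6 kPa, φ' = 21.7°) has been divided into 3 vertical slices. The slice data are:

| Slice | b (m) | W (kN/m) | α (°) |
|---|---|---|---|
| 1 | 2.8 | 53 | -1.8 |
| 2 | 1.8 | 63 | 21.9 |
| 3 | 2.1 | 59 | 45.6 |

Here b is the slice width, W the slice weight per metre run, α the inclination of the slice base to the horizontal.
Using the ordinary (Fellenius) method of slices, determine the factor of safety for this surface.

Ordinary method of slices: FS = Σ[c'·Δl_i + (W_i cosα_i)·tanφ'] / Σ W_i sinα_i, with Δl_i = b_i / cosα_i.
Slice 1: Δl = 2.8/cos(-1.8°) = 2.801 m; N'_1 = 53·cos(-1.8°) = 53.0; c'Δl = 43.70; W sinα = -1.7
Slice 2: Δl = 1.8/cos21.9° = 1.940 m; N'_2 = 63·cos21.9° = 58.5; c'Δl = 30.26; W sinα = 23.5
Slice 3: Δl = 2.1/cos45.6° = 3.001 m; N'_3 = 59·cos45.6° = 41.3; c'Δl = 46.82; W sinα = 42.2
Σc'Δl = 120.8 kN/m; ΣN' = 152.7 kN/m; ΣW sinα = 64.0 kN/m
Resisting = 120.8 + 152.7·tan21.7° = 120.8 + 60.8 = 181.6 kN/m
FS = 181.6 / 64.0 = 2.837

FS = 2.84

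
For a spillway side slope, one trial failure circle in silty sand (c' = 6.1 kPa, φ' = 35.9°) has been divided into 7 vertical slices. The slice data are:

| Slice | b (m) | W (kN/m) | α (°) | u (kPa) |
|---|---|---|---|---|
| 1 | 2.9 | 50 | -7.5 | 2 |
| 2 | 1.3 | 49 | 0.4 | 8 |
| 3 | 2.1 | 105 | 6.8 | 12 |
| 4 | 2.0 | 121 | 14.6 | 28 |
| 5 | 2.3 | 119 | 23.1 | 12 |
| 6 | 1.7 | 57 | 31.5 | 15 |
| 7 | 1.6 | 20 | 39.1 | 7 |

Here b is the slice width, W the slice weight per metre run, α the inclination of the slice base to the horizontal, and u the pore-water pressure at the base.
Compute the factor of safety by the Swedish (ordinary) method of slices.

FS = 2.56

Ordinary method of slices: FS = Σ[c'·Δl_i + (W_i cosα_i − u_i·Δl_i)·tanφ'] / Σ W_i sinα_i, with Δl_i = b_i / cosα_i.
Slice 1: Δl = 2.9/cos(-7.5°) = 2.925 m; N'_1 = 50·cos(-7.5°) − 2·2.925 = 43.7; c'Δl = 17.84; W sinα = -6.5
Slice 2: Δl = 1.3/cos0.4° = 1.300 m; N'_2 = 49·cos0.4° − 8·1.300 = 38.6; c'Δl = 7.93; W sinα = 0.3
Slice 3: Δl = 2.1/cos6.8° = 2.115 m; N'_3 = 105·cos6.8° − 12·2.115 = 78.9; c'Δl = 12.90; W sinα = 12.4
Slice 4: Δl = 2.0/cos14.6° = 2.067 m; N'_4 = 121·cos14.6° − 28·2.067 = 59.2; c'Δl = 12.61; W sinα = 30.5
Slice 5: Δl = 2.3/cos23.1° = 2.500 m; N'_5 = 119·cos23.1° − 12·2.500 = 79.5; c'Δl = 15.25; W sinα = 46.7
Slice 6: Δl = 1.7/cos31.5° = 1.994 m; N'_6 = 57·cos31.5° − 15·1.994 = 18.7; c'Δl = 12.16; W sinα = 29.8
Slice 7: Δl = 1.6/cos39.1° = 2.062 m; N'_7 = 20·cos39.1° − 7·2.062 = 1.1; c'Δl = 12.58; W sinα = 12.6
Σc'Δl = 91.3 kN/m; ΣN' = 319.7 kN/m; ΣW sinα = 125.8 kN/m
Resisting = 91.3 + 319.7·tan35.9° = 91.3 + 231.4 = 322.7 kN/m
FS = 322.7 / 125.8 = 2.564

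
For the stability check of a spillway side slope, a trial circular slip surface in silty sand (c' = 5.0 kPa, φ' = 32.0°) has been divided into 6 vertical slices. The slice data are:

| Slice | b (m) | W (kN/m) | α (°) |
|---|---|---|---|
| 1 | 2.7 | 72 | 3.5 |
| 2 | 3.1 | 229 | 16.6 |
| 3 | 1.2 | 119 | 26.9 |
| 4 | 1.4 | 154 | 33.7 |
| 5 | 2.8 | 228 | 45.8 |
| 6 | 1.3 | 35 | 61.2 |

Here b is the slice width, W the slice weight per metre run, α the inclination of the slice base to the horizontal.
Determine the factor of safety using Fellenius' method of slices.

Ordinary method of slices: FS = Σ[c'·Δl_i + (W_i cosα_i)·tanφ'] / Σ W_i sinα_i, with Δl_i = b_i / cosα_i.
Slice 1: Δl = 2.7/cos3.5° = 2.705 m; N'_1 = 72·cos3.5° = 71.9; c'Δl = 13.53; W sinα = 4.4
Slice 2: Δl = 3.1/cos16.6° = 3.235 m; N'_2 = 229·cos16.6° = 219.5; c'Δl = 16.17; W sinα = 65.4
Slice 3: Δl = 1.2/cos26.9° = 1.346 m; N'_3 = 119·cos26.9° = 106.1; c'Δl = 6.73; W sinα = 53.8
Slice 4: Δl = 1.4/cos33.7° = 1.683 m; N'_4 = 154·cos33.7° = 128.1; c'Δl = 8.41; W sinα = 85.4
Slice 5: Δl = 2.8/cos45.8° = 4.016 m; N'_5 = 228·cos45.8° = 159.0; c'Δl = 20.08; W sinα = 163.5
Slice 6: Δl = 1.3/cos61.2° = 2.698 m; N'_6 = 35·cos61.2° = 16.9; c'Δl = 13.49; W sinα = 30.7
Σc'Δl = 78.4 kN/m; ΣN' = 701.4 kN/m; ΣW sinα = 403.2 kN/m
Resisting = 78.4 + 701.4·tan32.0° = 78.4 + 438.3 = 516.7 kN/m
FS = 516.7 / 403.2 = 1.281

FS = 1.28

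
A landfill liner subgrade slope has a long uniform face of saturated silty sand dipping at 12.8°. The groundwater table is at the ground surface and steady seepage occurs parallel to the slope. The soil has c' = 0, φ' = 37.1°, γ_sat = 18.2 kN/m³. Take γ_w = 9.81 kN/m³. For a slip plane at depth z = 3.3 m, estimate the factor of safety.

With seepage parallel to the slope and the water table at the surface, the effective normal stress on the slip plane uses the buoyant unit weight γ' = γ_sat − γ_w while the driving shear stress uses γ_sat:
FS = [c' + γ' z cos²β tanφ'] / [γ_sat z sinβ cosβ]
(For c' = 0 this reduces to FS = (γ'/γ_sat)·tanφ'/tanβ.)
γ' = 18.2 − 9.81 = 8.39 kN/m³
Numerator = 0.0 + 8.39·3.3·cos²12.8°·tan37.1° = 0.0 + 8.39·3.3·0.9509·0.7563 = 19.912 kPa
Denominator = 18.2·3.3·sin12.8°·cos12.8° = 18.2·3.3·0.2215·0.9751 = 12.976 kPa
FS = 19.912 / 12.976 = 1.535

FS = 1.53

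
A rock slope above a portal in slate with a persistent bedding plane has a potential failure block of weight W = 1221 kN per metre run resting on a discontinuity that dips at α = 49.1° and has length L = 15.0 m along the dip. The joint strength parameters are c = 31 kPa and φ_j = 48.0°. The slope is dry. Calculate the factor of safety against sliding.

Resolving the block weight along and normal to the plane and applying the Mohr–Coulomb strength on the joint:
N' = W cosα = 1221·cos49.1° = 799.4 kN/m
Driving force T = W sinα = 1221·sin49.1° = 922.9 kN/m
Resisting force R = c·L + N'·tanφ_j = 31·15.0 + 799.4·tan48.0° = 465.0 + 887.9 = 1352.9 kN/m
FS = R / T = 1352.9 / 922.9 = 1.466

FS = 1.47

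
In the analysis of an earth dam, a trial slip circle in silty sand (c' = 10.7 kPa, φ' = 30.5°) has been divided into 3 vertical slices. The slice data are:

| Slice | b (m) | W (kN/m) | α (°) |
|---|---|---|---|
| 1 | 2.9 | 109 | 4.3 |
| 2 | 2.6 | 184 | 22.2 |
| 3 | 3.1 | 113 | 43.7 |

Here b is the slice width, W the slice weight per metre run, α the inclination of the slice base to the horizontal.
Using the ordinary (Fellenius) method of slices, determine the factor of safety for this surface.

Ordinary method of slices: FS = Σ[c'·Δl_i + (W_i cosα_i)·tanφ'] / Σ W_i sinα_i, with Δl_i = b_i / cosα_i.
Slice 1: Δl = 2.9/cos4.3° = 2.908 m; N'_1 = 109·cos4.3° = 108.7; c'Δl = 31.12; W sinα = 8.2
Slice 2: Δl = 2.6/cos22.2° = 2.808 m; N'_2 = 184·cos22.2° = 170.4; c'Δl = 30.05; W sinα = 69.5
Slice 3: Δl = 3.1/cos43.7° = 4.288 m; N'_3 = 113·cos43.7° = 81.7; c'Δl = 45.88; W sinα = 78.1
Σc'Δl = 107.0 kN/m; ΣN' = 360.7 kN/m; ΣW sinα = 155.8 kN/m
Resisting = 107.0 + 360.7·tan30.5° = 107.0 + 212.5 = 319.5 kN/m
FS = 319.5 / 155.8 = 2.051

FS = 2.05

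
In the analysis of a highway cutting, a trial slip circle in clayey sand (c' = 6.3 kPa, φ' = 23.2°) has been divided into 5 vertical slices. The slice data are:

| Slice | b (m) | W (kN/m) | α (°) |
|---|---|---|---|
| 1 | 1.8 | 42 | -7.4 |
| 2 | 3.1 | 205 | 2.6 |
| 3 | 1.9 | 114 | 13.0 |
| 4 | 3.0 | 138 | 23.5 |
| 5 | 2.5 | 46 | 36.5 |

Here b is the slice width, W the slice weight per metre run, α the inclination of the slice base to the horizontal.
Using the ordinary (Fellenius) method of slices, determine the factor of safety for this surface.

Ordinary method of slices: FS = Σ[c'·Δl_i + (W_i cosα_i)·tanφ'] / Σ W_i sinα_i, with Δl_i = b_i / cosα_i.
Slice 1: Δl = 1.8/cos(-7.4°) = 1.815 m; N'_1 = 42·cos(-7.4°) = 41.7; c'Δl = 11.44; W sinα = -5.4
Slice 2: Δl = 3.1/cos2.6° = 3.103 m; N'_2 = 205·cos2.6° = 204.8; c'Δl = 19.55; W sinα = 9.3
Slice 3: Δl = 1.9/cos13.0° = 1.950 m; N'_3 = 114·cos13.0° = 111.1; c'Δl = 12.28; W sinα = 25.6
Slice 4: Δl = 3.0/cos23.5° = 3.271 m; N'_4 = 138·cos23.5° = 126.6; c'Δl = 20.61; W sinα = 55.0
Slice 5: Δl = 2.5/cos36.5° = 3.110 m; N'_5 = 46·cos36.5° = 37.0; c'Δl = 19.59; W sinα = 27.4
Σc'Δl = 83.5 kN/m; ΣN' = 521.0 kN/m; ΣW sinα = 111.9 kN/m
Resisting = 83.5 + 521.0·tan23.2° = 83.5 + 223.3 = 306.8 kN/m
FS = 306.8 / 111.9 = 2.741

FS = 2.74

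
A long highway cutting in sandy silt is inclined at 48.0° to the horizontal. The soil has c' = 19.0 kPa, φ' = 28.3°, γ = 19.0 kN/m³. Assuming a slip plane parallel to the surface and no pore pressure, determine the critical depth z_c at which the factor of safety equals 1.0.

Setting FS = 1.00 in FS = [c' + γz cos²β tanφ'] / [γz sinβ cosβ] and solving for z:
z = c' / [γ cosβ (FS·sinβ − cosβ·tanφ')]
  = 19.0 / [19.0·cos48.0°·(1.00·sin48.0° − cos48.0°·tan28.3°)]
  = 19.0 / [19.0·0.6691·(1.00·0.7431 − 0.6691·0.5384)]
  = 19.0 / 4.8674 = 3.904 m

z_c = 3.90 m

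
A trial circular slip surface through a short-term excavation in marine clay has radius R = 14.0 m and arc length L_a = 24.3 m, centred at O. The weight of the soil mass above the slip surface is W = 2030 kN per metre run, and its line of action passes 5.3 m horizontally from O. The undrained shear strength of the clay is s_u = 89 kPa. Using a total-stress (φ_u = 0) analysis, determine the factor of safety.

FS = 2.81

Taking moments about the centre O, the resisting moment is provided by the undrained shear strength acting along the arc:
M_R = s_u·L_a·R = 89·24.30·14.0 = 30277.8 kN·m/m
M_D = W·d = 2030·5.3 = 10759.0 kN·m/m
FS = M_R / M_D = 30277.8 / 10759.0 = 2.814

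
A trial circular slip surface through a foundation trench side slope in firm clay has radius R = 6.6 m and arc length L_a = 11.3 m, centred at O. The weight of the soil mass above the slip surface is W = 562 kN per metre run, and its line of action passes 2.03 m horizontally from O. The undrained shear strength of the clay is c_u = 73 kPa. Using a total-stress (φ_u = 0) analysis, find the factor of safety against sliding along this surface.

Taking moments about the centre O, the resisting moment is provided by the undrained shear strength acting along the arc:
M_R = c_u·L_a·R = 73·11.30·6.6 = 5444.3 kN·m/m
M_D = W·d = 562·2.03 = 1140.9 kN·m/m
FS = M_R / M_D = 5444.3 / 1140.9 = 4.772

FS = 4.77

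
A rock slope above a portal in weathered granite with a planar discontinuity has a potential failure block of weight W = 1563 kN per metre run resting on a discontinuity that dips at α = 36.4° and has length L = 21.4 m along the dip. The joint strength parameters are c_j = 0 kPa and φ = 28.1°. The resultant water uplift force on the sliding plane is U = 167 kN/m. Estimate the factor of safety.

FS = 0.63

Resolving the block weight along and normal to the plane and applying the Mohr–Coulomb strength on the joint:
N' = W cosα − U = 1563·cos36.4° − 167 = 1091.0 kN/m
Driving force T = W sinα = 1563·sin36.4° = 927.5 kN/m
Resisting force R = c_j·L + N'·tanφ = 0·21.4 + 1091.0·tan28.1° = 0.0 + 582.6 = 582.6 kN/m
FS = R / T = 582.6 / 927.5 = 0.628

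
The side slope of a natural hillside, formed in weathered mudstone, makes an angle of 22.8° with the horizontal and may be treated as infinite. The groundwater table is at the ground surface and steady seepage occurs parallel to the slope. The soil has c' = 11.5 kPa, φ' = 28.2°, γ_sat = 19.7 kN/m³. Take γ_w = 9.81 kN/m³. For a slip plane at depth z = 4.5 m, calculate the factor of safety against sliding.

With seepage parallel to the slope and the water table at the surface, the effective normal stress on the slip plane uses the buoyant unit weight γ' = γ_sat − γ_w while the driving shear stress uses γ_sat:
FS = [c' + γ' z cos²β tanφ'] / [γ_sat z sinβ cosβ]
γ' = 19.7 − 9.81 = 9.89 kN/m³
Numerator = 11.5 + 9.89·4.5·cos²22.8°·tan28.2° = 11.5 + 9.89·4.5·0.8498·0.5362 = 31.780 kPa
Denominator = 19.7·4.5·sin22.8°·cos22.8° = 19.7·4.5·0.3875·0.9219 = 31.669 kPa
FS = 31.780 / 31.669 = 1.004

FS = 1.00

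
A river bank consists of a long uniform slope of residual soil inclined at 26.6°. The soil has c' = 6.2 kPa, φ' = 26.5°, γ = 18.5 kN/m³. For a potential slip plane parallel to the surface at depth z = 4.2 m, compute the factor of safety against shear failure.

FS = 1.19

For an infinite slope with a slip plane parallel to the surface (no pore pressure): FS = [c' + γz cos²β tanφ'] / [γz sinβ cosβ].
γz = 18.5·4.2 = 77.70 kN/m²
Numerator = 6.2 + 77.70·cos²26.6°·tan26.5° = 6.2 + 77.70·0.7995·0.4986 = 37.173 kPa
Denominator = 77.70·sin26.6°·cos26.6° = 77.70·0.4478·0.8942 = 31.108 kPa
FS = 37.173 / 31.108 = 1.195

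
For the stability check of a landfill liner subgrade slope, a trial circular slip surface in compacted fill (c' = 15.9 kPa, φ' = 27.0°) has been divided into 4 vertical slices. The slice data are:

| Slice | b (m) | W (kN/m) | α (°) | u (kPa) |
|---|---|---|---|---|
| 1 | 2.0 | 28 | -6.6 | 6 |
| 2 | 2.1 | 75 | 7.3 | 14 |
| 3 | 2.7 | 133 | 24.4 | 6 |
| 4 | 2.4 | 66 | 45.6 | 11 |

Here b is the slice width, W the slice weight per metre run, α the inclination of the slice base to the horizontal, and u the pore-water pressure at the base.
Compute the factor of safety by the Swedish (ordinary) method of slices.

FS = 2.35

Ordinary method of slices: FS = Σ[c'·Δl_i + (W_i cosα_i − u_i·Δl_i)·tanφ'] / Σ W_i sinα_i, with Δl_i = b_i / cosα_i.
Slice 1: Δl = 2.0/cos(-6.6°) = 2.013 m; N'_1 = 28·cos(-6.6°) − 6·2.013 = 15.7; c'Δl = 32.01; W sinα = -3.2
Slice 2: Δl = 2.1/cos7.3° = 2.117 m; N'_2 = 75·cos7.3° − 14·2.117 = 44.8; c'Δl = 33.66; W sinα = 9.5
Slice 3: Δl = 2.7/cos24.4° = 2.965 m; N'_3 = 133·cos24.4° − 6·2.965 = 103.3; c'Δl = 47.14; W sinα = 54.9
Slice 4: Δl = 2.4/cos45.6° = 3.430 m; N'_4 = 66·cos45.6° − 11·3.430 = 8.4; c'Δl = 54.54; W sinα = 47.2
Σc'Δl = 167.4 kN/m; ΣN' = 172.3 kN/m; ΣW sinα = 108.4 kN/m
Resisting = 167.4 + 172.3·tan27.0° = 167.4 + 87.8 = 255.1 kN/m
FS = 255.1 / 108.4 = 2.353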